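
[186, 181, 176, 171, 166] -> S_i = 186 + -5*i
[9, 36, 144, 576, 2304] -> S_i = 9*4^i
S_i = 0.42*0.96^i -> [0.42, 0.4, 0.39, 0.37, 0.36]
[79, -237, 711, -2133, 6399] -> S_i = 79*-3^i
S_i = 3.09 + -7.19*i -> [3.09, -4.1, -11.29, -18.48, -25.67]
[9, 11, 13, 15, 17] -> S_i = 9 + 2*i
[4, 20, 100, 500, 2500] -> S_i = 4*5^i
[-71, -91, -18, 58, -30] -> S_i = Random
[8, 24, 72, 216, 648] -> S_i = 8*3^i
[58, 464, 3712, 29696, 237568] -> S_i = 58*8^i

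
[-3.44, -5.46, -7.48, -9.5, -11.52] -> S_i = -3.44 + -2.02*i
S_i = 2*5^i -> [2, 10, 50, 250, 1250]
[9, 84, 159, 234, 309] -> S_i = 9 + 75*i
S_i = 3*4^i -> [3, 12, 48, 192, 768]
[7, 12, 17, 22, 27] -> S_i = 7 + 5*i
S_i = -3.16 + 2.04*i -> [-3.16, -1.12, 0.92, 2.96, 5.0]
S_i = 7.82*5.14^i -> [7.82, 40.19, 206.6, 1061.93, 5458.32]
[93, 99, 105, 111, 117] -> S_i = 93 + 6*i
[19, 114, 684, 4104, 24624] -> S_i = 19*6^i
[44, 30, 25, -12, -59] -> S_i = Random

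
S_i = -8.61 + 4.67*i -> [-8.61, -3.94, 0.73, 5.4, 10.07]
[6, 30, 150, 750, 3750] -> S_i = 6*5^i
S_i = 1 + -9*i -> [1, -8, -17, -26, -35]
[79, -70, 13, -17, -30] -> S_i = Random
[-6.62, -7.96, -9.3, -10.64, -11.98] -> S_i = -6.62 + -1.34*i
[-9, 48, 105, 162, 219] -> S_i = -9 + 57*i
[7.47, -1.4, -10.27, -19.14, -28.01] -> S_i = 7.47 + -8.87*i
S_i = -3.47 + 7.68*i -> [-3.47, 4.21, 11.89, 19.57, 27.25]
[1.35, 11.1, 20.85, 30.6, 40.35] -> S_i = 1.35 + 9.75*i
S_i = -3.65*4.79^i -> [-3.65, -17.48, -83.75, -401.14, -1921.48]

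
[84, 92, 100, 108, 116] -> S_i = 84 + 8*i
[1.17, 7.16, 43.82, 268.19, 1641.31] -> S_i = 1.17*6.12^i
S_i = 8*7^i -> [8, 56, 392, 2744, 19208]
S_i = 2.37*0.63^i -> [2.37, 1.49, 0.94, 0.59, 0.37]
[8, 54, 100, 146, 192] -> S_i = 8 + 46*i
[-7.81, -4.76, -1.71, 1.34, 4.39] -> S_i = -7.81 + 3.05*i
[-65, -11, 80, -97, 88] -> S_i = Random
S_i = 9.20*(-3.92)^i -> [9.2, -36.06, 141.37, -554.17, 2172.36]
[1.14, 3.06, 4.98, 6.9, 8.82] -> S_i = 1.14 + 1.92*i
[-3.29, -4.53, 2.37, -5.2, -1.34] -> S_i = Random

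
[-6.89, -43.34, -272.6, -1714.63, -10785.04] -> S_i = -6.89*6.29^i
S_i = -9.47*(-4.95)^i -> [-9.47, 46.88, -232.04, 1148.59, -5685.53]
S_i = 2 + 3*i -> [2, 5, 8, 11, 14]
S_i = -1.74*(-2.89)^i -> [-1.74, 5.03, -14.53, 42.0, -121.38]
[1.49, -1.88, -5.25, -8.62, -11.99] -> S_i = 1.49 + -3.37*i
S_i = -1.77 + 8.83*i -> [-1.77, 7.06, 15.89, 24.72, 33.55]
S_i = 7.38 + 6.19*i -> [7.38, 13.57, 19.76, 25.95, 32.14]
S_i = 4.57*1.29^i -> [4.57, 5.9, 7.6, 9.81, 12.66]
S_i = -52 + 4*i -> [-52, -48, -44, -40, -36]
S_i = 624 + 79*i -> [624, 703, 782, 861, 940]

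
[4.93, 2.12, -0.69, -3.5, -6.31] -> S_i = 4.93 + -2.81*i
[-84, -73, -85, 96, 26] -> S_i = Random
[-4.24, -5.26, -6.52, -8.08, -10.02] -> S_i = -4.24*1.24^i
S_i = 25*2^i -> [25, 50, 100, 200, 400]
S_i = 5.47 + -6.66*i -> [5.47, -1.19, -7.85, -14.51, -21.17]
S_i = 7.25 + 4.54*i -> [7.25, 11.79, 16.33, 20.87, 25.41]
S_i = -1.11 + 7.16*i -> [-1.11, 6.05, 13.21, 20.37, 27.53]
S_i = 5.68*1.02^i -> [5.68, 5.79, 5.91, 6.03, 6.15]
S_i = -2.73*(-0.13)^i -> [-2.73, 0.35, -0.05, 0.01, -0.0]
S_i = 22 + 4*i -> [22, 26, 30, 34, 38]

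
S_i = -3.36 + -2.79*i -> [-3.36, -6.15, -8.94, -11.73, -14.52]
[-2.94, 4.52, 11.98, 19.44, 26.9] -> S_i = -2.94 + 7.46*i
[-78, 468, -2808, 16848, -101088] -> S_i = -78*-6^i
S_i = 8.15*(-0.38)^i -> [8.15, -3.1, 1.18, -0.45, 0.17]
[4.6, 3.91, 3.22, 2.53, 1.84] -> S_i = 4.60 + -0.69*i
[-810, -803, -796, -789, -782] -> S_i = -810 + 7*i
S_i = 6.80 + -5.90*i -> [6.8, 0.9, -5.0, -10.9, -16.8]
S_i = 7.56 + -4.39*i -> [7.56, 3.17, -1.22, -5.61, -10.0]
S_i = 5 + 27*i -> [5, 32, 59, 86, 113]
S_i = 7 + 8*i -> [7, 15, 23, 31, 39]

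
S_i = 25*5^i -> [25, 125, 625, 3125, 15625]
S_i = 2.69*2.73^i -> [2.69, 7.34, 20.05, 54.73, 149.42]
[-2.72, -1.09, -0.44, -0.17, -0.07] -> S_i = -2.72*0.40^i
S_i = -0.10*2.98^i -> [-0.1, -0.3, -0.89, -2.65, -7.89]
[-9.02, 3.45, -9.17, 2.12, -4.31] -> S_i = Random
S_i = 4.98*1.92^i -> [4.98, 9.56, 18.36, 35.25, 67.68]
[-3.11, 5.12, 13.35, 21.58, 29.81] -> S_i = -3.11 + 8.23*i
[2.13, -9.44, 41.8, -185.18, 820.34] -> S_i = 2.13*(-4.43)^i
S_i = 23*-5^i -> [23, -115, 575, -2875, 14375]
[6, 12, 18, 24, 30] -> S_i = 6 + 6*i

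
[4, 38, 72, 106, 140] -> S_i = 4 + 34*i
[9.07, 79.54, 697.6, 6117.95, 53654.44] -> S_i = 9.07*8.77^i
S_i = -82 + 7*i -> [-82, -75, -68, -61, -54]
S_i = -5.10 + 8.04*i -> [-5.1, 2.94, 10.98, 19.02, 27.06]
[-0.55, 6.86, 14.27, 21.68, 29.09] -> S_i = -0.55 + 7.41*i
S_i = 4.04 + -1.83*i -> [4.04, 2.21, 0.38, -1.45, -3.28]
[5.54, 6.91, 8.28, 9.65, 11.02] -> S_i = 5.54 + 1.37*i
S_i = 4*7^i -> [4, 28, 196, 1372, 9604]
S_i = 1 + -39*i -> [1, -38, -77, -116, -155]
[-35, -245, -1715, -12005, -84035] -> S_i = -35*7^i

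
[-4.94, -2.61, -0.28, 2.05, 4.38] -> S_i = -4.94 + 2.33*i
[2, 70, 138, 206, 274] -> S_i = 2 + 68*i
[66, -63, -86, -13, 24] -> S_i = Random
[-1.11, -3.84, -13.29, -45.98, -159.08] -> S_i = -1.11*3.46^i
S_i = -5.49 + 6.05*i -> [-5.49, 0.56, 6.61, 12.66, 18.71]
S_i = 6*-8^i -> [6, -48, 384, -3072, 24576]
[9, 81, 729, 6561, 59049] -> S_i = 9*9^i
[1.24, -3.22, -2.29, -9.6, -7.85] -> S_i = Random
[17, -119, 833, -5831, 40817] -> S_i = 17*-7^i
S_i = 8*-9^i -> [8, -72, 648, -5832, 52488]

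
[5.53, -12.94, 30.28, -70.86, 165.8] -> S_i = 5.53*(-2.34)^i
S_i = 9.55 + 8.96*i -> [9.55, 18.51, 27.47, 36.43, 45.39]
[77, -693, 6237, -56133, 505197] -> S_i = 77*-9^i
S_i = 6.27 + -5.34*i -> [6.27, 0.93, -4.41, -9.75, -15.09]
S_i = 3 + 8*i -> [3, 11, 19, 27, 35]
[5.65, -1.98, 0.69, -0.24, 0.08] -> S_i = 5.65*(-0.35)^i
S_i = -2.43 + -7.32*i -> [-2.43, -9.75, -17.07, -24.39, -31.71]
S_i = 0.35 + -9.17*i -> [0.35, -8.82, -17.99, -27.16, -36.33]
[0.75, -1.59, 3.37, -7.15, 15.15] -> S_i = 0.75*(-2.12)^i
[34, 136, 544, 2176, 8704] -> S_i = 34*4^i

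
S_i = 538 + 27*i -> [538, 565, 592, 619, 646]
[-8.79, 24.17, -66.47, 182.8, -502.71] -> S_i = -8.79*(-2.75)^i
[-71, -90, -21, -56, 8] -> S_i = Random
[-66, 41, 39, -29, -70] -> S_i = Random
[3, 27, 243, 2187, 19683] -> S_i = 3*9^i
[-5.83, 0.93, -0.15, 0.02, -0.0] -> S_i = -5.83*(-0.16)^i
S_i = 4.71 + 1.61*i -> [4.71, 6.32, 7.93, 9.54, 11.15]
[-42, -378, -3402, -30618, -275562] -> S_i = -42*9^i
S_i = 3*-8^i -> [3, -24, 192, -1536, 12288]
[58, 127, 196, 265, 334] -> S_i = 58 + 69*i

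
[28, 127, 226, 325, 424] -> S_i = 28 + 99*i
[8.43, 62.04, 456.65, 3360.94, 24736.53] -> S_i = 8.43*7.36^i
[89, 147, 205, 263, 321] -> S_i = 89 + 58*i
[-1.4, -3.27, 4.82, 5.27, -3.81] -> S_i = Random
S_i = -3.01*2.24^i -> [-3.01, -6.74, -15.1, -33.83, -75.78]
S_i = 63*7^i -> [63, 441, 3087, 21609, 151263]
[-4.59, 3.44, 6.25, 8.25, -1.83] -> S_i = Random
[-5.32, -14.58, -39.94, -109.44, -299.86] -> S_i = -5.32*2.74^i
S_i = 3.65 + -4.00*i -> [3.65, -0.35, -4.35, -8.35, -12.35]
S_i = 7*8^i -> [7, 56, 448, 3584, 28672]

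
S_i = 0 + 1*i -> [0, 1, 2, 3, 4]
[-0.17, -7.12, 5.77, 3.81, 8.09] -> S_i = Random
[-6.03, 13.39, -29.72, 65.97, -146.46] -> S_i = -6.03*(-2.22)^i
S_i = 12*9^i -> [12, 108, 972, 8748, 78732]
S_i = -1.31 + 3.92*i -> [-1.31, 2.61, 6.53, 10.45, 14.37]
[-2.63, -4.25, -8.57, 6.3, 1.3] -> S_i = Random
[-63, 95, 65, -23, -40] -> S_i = Random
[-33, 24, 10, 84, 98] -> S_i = Random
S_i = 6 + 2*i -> [6, 8, 10, 12, 14]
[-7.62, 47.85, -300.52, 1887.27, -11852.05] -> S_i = -7.62*(-6.28)^i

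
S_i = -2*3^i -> [-2, -6, -18, -54, -162]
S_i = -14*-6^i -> [-14, 84, -504, 3024, -18144]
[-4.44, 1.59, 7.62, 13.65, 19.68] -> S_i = -4.44 + 6.03*i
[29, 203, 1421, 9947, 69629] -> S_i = 29*7^i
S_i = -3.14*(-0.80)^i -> [-3.14, 2.51, -2.01, 1.61, -1.29]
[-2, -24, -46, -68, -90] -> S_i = -2 + -22*i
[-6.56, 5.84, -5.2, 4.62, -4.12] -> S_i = -6.56*(-0.89)^i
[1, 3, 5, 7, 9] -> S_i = 1 + 2*i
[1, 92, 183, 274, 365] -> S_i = 1 + 91*i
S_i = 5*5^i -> [5, 25, 125, 625, 3125]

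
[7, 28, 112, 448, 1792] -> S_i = 7*4^i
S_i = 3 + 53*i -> [3, 56, 109, 162, 215]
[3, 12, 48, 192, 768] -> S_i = 3*4^i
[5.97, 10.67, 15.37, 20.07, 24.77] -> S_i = 5.97 + 4.70*i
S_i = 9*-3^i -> [9, -27, 81, -243, 729]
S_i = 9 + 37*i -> [9, 46, 83, 120, 157]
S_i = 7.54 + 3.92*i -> [7.54, 11.46, 15.38, 19.3, 23.22]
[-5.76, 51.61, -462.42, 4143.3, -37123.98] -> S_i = -5.76*(-8.96)^i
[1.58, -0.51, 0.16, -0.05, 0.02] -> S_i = 1.58*(-0.32)^i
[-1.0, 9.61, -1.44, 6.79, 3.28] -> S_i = Random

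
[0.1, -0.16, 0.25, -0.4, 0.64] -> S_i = 0.10*(-1.59)^i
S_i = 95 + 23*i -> [95, 118, 141, 164, 187]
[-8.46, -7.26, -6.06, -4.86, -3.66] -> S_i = -8.46 + 1.20*i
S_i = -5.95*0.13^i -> [-5.95, -0.77, -0.1, -0.01, -0.0]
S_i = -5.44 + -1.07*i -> [-5.44, -6.51, -7.58, -8.65, -9.72]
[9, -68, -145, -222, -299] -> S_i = 9 + -77*i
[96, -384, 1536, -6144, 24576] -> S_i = 96*-4^i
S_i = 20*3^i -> [20, 60, 180, 540, 1620]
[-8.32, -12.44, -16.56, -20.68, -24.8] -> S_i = -8.32 + -4.12*i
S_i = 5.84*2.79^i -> [5.84, 16.29, 45.46, 126.83, 353.86]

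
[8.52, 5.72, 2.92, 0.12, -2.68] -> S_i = 8.52 + -2.80*i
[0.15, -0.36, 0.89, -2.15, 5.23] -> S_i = 0.15*(-2.43)^i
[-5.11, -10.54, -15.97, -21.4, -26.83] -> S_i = -5.11 + -5.43*i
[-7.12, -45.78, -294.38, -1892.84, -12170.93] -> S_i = -7.12*6.43^i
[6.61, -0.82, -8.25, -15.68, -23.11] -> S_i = 6.61 + -7.43*i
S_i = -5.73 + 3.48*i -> [-5.73, -2.25, 1.23, 4.71, 8.19]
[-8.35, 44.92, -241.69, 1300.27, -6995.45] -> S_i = -8.35*(-5.38)^i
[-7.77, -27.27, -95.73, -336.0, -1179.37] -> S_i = -7.77*3.51^i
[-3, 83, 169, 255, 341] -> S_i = -3 + 86*i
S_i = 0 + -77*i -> [0, -77, -154, -231, -308]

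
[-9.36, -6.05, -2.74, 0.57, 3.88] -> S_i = -9.36 + 3.31*i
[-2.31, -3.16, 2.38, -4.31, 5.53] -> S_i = Random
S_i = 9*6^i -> [9, 54, 324, 1944, 11664]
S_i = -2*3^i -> [-2, -6, -18, -54, -162]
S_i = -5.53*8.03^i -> [-5.53, -44.41, -356.58, -2863.33, -22992.56]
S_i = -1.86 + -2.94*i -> [-1.86, -4.8, -7.74, -10.68, -13.62]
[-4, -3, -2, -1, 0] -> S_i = -4 + 1*i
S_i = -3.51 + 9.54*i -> [-3.51, 6.03, 15.57, 25.11, 34.65]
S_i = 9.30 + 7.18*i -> [9.3, 16.48, 23.66, 30.84, 38.02]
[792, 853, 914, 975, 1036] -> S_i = 792 + 61*i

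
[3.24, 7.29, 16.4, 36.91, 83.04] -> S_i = 3.24*2.25^i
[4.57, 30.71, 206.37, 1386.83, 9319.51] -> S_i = 4.57*6.72^i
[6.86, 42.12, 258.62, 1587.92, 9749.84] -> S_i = 6.86*6.14^i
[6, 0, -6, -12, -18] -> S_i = 6 + -6*i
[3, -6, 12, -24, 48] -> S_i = 3*-2^i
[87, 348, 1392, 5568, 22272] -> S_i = 87*4^i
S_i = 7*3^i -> [7, 21, 63, 189, 567]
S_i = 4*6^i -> [4, 24, 144, 864, 5184]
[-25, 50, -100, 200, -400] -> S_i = -25*-2^i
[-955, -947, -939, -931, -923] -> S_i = -955 + 8*i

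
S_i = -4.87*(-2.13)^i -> [-4.87, 10.37, -22.09, 47.06, -100.24]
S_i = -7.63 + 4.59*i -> [-7.63, -3.04, 1.55, 6.14, 10.73]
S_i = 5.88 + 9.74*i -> [5.88, 15.62, 25.36, 35.1, 44.84]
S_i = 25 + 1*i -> [25, 26, 27, 28, 29]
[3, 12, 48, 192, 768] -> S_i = 3*4^i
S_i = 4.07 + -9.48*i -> [4.07, -5.41, -14.89, -24.37, -33.85]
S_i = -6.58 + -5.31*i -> [-6.58, -11.89, -17.2, -22.51, -27.82]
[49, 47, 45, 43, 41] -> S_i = 49 + -2*i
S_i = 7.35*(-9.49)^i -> [7.35, -69.75, 661.94, -6281.83, 59614.54]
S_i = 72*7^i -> [72, 504, 3528, 24696, 172872]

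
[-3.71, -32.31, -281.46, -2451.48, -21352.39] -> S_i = -3.71*8.71^i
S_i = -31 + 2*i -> [-31, -29, -27, -25, -23]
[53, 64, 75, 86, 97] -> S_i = 53 + 11*i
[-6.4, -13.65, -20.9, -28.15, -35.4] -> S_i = -6.40 + -7.25*i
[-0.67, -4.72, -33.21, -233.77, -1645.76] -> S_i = -0.67*7.04^i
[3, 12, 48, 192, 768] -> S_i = 3*4^i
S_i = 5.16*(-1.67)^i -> [5.16, -8.62, 14.39, -24.03, 40.13]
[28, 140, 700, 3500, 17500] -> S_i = 28*5^i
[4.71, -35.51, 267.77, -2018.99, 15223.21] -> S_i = 4.71*(-7.54)^i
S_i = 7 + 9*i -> [7, 16, 25, 34, 43]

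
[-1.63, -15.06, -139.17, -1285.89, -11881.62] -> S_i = -1.63*9.24^i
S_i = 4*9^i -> [4, 36, 324, 2916, 26244]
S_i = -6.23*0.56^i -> [-6.23, -3.49, -1.95, -1.09, -0.61]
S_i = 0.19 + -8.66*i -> [0.19, -8.47, -17.13, -25.79, -34.45]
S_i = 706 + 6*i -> [706, 712, 718, 724, 730]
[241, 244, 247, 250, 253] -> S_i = 241 + 3*i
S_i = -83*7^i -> [-83, -581, -4067, -28469, -199283]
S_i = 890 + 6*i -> [890, 896, 902, 908, 914]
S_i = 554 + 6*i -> [554, 560, 566, 572, 578]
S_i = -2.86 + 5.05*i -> [-2.86, 2.19, 7.24, 12.29, 17.34]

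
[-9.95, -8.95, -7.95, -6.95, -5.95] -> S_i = -9.95 + 1.00*i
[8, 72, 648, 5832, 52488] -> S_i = 8*9^i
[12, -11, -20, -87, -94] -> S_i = Random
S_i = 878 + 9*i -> [878, 887, 896, 905, 914]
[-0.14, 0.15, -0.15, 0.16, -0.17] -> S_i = -0.14*(-1.05)^i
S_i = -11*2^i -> [-11, -22, -44, -88, -176]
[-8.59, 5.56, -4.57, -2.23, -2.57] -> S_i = Random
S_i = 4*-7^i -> [4, -28, 196, -1372, 9604]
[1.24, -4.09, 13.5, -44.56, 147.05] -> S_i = 1.24*(-3.30)^i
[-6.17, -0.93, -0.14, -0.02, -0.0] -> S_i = -6.17*0.15^i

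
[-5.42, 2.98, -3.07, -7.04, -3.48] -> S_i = Random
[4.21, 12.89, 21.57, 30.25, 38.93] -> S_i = 4.21 + 8.68*i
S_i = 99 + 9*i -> [99, 108, 117, 126, 135]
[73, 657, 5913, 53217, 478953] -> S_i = 73*9^i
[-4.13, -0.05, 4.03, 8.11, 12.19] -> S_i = -4.13 + 4.08*i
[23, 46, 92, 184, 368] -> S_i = 23*2^i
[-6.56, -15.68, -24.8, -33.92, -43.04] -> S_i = -6.56 + -9.12*i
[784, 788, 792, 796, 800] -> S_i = 784 + 4*i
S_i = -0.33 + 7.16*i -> [-0.33, 6.83, 13.99, 21.15, 28.31]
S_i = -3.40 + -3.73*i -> [-3.4, -7.13, -10.86, -14.59, -18.32]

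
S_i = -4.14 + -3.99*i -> [-4.14, -8.13, -12.12, -16.11, -20.1]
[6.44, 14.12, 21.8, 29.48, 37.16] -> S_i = 6.44 + 7.68*i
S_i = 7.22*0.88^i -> [7.22, 6.35, 5.59, 4.92, 4.33]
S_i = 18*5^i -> [18, 90, 450, 2250, 11250]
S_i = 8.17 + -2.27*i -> [8.17, 5.9, 3.63, 1.36, -0.91]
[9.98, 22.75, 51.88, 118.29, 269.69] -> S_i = 9.98*2.28^i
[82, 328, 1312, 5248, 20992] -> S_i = 82*4^i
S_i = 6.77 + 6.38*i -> [6.77, 13.15, 19.53, 25.91, 32.29]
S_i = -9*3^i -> [-9, -27, -81, -243, -729]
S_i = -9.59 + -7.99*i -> [-9.59, -17.58, -25.57, -33.56, -41.55]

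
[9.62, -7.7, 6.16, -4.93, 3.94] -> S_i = 9.62*(-0.80)^i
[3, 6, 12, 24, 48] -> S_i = 3*2^i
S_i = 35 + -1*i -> [35, 34, 33, 32, 31]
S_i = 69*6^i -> [69, 414, 2484, 14904, 89424]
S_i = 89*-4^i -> [89, -356, 1424, -5696, 22784]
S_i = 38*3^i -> [38, 114, 342, 1026, 3078]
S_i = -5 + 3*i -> [-5, -2, 1, 4, 7]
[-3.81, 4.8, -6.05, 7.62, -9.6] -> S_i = -3.81*(-1.26)^i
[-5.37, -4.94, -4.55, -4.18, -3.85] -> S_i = -5.37*0.92^i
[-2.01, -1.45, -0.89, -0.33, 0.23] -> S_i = -2.01 + 0.56*i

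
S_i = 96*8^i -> [96, 768, 6144, 49152, 393216]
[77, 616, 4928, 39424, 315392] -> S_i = 77*8^i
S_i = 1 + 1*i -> [1, 2, 3, 4, 5]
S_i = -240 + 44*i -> [-240, -196, -152, -108, -64]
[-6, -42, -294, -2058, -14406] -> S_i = -6*7^i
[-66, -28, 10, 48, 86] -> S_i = -66 + 38*i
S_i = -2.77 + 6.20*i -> [-2.77, 3.43, 9.63, 15.83, 22.03]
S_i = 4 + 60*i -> [4, 64, 124, 184, 244]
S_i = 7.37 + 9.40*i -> [7.37, 16.77, 26.17, 35.57, 44.97]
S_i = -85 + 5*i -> [-85, -80, -75, -70, -65]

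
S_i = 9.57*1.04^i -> [9.57, 9.95, 10.35, 10.76, 11.2]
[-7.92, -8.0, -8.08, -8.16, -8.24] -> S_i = -7.92 + -0.08*i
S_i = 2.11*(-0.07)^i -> [2.11, -0.15, 0.01, -0.0, 0.0]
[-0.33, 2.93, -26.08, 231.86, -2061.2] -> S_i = -0.33*(-8.89)^i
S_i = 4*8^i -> [4, 32, 256, 2048, 16384]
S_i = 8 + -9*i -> [8, -1, -10, -19, -28]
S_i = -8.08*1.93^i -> [-8.08, -15.59, -30.1, -58.09, -112.11]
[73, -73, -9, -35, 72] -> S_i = Random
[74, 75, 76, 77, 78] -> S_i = 74 + 1*i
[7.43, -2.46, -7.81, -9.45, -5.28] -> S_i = Random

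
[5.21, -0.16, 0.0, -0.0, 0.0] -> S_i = 5.21*(-0.03)^i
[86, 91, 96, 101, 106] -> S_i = 86 + 5*i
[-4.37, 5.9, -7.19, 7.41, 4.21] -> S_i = Random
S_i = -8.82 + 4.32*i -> [-8.82, -4.5, -0.18, 4.14, 8.46]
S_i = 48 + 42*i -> [48, 90, 132, 174, 216]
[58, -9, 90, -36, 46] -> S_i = Random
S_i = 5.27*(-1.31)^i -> [5.27, -6.9, 9.04, -11.85, 15.52]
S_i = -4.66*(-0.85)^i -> [-4.66, 3.96, -3.37, 2.86, -2.43]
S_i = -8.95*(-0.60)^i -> [-8.95, 5.37, -3.22, 1.93, -1.16]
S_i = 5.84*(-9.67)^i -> [5.84, -56.47, 546.09, -5280.71, 51064.46]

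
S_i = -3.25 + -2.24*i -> [-3.25, -5.49, -7.73, -9.97, -12.21]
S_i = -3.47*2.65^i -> [-3.47, -9.2, -24.37, -64.58, -171.12]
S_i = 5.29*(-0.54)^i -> [5.29, -2.86, 1.54, -0.83, 0.45]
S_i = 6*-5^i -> [6, -30, 150, -750, 3750]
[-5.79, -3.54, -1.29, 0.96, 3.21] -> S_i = -5.79 + 2.25*i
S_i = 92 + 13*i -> [92, 105, 118, 131, 144]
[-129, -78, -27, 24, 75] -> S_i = -129 + 51*i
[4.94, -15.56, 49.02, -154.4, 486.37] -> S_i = 4.94*(-3.15)^i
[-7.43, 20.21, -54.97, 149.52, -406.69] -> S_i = -7.43*(-2.72)^i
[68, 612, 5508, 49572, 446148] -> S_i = 68*9^i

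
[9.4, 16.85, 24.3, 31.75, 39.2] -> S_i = 9.40 + 7.45*i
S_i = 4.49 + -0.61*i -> [4.49, 3.88, 3.27, 2.66, 2.05]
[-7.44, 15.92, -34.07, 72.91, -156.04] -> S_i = -7.44*(-2.14)^i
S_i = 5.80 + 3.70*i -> [5.8, 9.5, 13.2, 16.9, 20.6]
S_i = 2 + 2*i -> [2, 4, 6, 8, 10]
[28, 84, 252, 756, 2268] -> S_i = 28*3^i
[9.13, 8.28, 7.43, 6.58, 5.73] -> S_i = 9.13 + -0.85*i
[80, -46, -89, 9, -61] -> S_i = Random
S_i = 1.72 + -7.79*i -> [1.72, -6.07, -13.86, -21.65, -29.44]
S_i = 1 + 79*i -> [1, 80, 159, 238, 317]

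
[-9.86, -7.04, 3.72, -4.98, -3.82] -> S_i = Random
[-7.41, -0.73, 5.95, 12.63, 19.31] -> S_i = -7.41 + 6.68*i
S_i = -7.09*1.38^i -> [-7.09, -9.78, -13.5, -18.63, -25.71]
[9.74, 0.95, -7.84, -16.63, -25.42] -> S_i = 9.74 + -8.79*i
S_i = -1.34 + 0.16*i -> [-1.34, -1.18, -1.02, -0.86, -0.7]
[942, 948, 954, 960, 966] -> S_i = 942 + 6*i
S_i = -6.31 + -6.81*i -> [-6.31, -13.12, -19.93, -26.74, -33.55]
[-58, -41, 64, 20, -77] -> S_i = Random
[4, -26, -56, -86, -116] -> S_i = 4 + -30*i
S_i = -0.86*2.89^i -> [-0.86, -2.49, -7.18, -20.76, -59.99]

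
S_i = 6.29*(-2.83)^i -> [6.29, -17.8, 50.38, -142.56, 403.46]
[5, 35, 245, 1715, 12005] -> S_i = 5*7^i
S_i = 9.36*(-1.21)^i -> [9.36, -11.33, 13.7, -16.58, 20.06]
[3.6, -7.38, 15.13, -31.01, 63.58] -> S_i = 3.60*(-2.05)^i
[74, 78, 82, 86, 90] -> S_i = 74 + 4*i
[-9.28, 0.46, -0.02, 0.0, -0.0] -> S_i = -9.28*(-0.05)^i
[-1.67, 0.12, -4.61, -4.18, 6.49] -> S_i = Random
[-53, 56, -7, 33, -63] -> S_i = Random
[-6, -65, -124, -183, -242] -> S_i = -6 + -59*i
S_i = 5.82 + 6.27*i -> [5.82, 12.09, 18.36, 24.63, 30.9]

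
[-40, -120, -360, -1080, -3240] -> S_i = -40*3^i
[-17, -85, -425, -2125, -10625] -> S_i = -17*5^i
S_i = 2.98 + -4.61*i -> [2.98, -1.63, -6.24, -10.85, -15.46]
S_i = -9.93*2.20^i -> [-9.93, -21.85, -48.06, -105.73, -232.62]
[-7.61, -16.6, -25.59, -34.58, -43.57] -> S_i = -7.61 + -8.99*i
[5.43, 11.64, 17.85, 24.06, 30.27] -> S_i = 5.43 + 6.21*i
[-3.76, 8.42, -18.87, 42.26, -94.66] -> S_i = -3.76*(-2.24)^i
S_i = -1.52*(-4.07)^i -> [-1.52, 6.19, -25.18, 102.48, -417.08]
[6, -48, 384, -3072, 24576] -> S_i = 6*-8^i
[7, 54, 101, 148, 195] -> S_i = 7 + 47*i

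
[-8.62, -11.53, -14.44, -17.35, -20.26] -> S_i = -8.62 + -2.91*i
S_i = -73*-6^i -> [-73, 438, -2628, 15768, -94608]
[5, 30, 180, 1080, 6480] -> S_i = 5*6^i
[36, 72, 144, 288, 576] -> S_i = 36*2^i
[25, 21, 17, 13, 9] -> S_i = 25 + -4*i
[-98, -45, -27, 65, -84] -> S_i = Random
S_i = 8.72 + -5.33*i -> [8.72, 3.39, -1.94, -7.27, -12.6]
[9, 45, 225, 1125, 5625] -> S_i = 9*5^i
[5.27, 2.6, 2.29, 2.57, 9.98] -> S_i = Random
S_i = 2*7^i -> [2, 14, 98, 686, 4802]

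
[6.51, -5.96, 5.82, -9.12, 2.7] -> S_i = Random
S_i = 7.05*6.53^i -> [7.05, 46.04, 300.62, 1963.04, 12818.64]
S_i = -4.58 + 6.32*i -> [-4.58, 1.74, 8.06, 14.38, 20.7]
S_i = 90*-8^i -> [90, -720, 5760, -46080, 368640]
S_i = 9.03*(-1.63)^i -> [9.03, -14.72, 23.99, -39.11, 63.74]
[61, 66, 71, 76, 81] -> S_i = 61 + 5*i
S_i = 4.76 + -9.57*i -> [4.76, -4.81, -14.38, -23.95, -33.52]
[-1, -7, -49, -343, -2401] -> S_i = -1*7^i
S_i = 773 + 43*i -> [773, 816, 859, 902, 945]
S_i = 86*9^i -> [86, 774, 6966, 62694, 564246]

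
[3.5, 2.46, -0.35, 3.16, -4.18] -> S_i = Random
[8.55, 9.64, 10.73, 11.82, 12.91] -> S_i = 8.55 + 1.09*i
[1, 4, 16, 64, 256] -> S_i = 1*4^i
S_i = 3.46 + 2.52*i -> [3.46, 5.98, 8.5, 11.02, 13.54]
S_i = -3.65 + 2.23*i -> [-3.65, -1.42, 0.81, 3.04, 5.27]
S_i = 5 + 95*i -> [5, 100, 195, 290, 385]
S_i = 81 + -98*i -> [81, -17, -115, -213, -311]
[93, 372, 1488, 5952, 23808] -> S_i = 93*4^i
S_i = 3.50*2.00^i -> [3.5, 7.0, 14.0, 28.0, 56.0]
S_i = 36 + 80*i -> [36, 116, 196, 276, 356]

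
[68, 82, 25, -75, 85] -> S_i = Random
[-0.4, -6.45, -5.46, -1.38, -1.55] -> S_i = Random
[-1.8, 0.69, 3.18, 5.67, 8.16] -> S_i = -1.80 + 2.49*i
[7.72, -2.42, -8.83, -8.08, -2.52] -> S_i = Random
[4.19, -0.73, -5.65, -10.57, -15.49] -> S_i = 4.19 + -4.92*i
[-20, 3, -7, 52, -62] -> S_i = Random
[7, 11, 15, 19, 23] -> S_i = 7 + 4*i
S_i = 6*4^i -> [6, 24, 96, 384, 1536]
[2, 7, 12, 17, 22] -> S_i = 2 + 5*i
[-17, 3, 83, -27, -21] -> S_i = Random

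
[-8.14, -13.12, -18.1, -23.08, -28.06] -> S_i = -8.14 + -4.98*i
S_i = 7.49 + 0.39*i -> [7.49, 7.88, 8.27, 8.66, 9.05]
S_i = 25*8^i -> [25, 200, 1600, 12800, 102400]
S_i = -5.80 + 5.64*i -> [-5.8, -0.16, 5.48, 11.12, 16.76]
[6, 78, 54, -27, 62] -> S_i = Random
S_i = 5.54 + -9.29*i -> [5.54, -3.75, -13.04, -22.33, -31.62]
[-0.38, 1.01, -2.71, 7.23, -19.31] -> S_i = -0.38*(-2.67)^i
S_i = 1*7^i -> [1, 7, 49, 343, 2401]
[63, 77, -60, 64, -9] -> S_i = Random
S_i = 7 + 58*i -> [7, 65, 123, 181, 239]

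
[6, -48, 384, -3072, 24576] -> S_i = 6*-8^i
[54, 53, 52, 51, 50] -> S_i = 54 + -1*i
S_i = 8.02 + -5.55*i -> [8.02, 2.47, -3.08, -8.63, -14.18]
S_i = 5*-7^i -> [5, -35, 245, -1715, 12005]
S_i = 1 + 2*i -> [1, 3, 5, 7, 9]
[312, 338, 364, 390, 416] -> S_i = 312 + 26*i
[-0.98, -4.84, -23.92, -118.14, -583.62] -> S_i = -0.98*4.94^i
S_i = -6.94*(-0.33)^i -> [-6.94, 2.29, -0.76, 0.25, -0.08]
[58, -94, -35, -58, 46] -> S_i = Random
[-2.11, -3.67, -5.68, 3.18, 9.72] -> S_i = Random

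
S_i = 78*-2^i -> [78, -156, 312, -624, 1248]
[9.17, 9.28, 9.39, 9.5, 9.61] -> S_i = 9.17 + 0.11*i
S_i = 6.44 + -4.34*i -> [6.44, 2.1, -2.24, -6.58, -10.92]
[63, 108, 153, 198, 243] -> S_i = 63 + 45*i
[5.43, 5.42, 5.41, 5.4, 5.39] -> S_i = 5.43 + -0.01*i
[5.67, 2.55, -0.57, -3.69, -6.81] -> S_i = 5.67 + -3.12*i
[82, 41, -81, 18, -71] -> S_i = Random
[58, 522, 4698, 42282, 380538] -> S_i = 58*9^i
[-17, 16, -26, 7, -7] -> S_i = Random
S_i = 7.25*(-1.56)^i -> [7.25, -11.31, 17.64, -27.52, 42.94]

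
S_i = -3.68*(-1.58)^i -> [-3.68, 5.81, -9.19, 14.52, -22.93]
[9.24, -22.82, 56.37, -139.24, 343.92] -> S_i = 9.24*(-2.47)^i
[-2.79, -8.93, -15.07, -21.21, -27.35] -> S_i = -2.79 + -6.14*i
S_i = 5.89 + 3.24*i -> [5.89, 9.13, 12.37, 15.61, 18.85]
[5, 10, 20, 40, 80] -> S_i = 5*2^i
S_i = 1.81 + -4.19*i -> [1.81, -2.38, -6.57, -10.76, -14.95]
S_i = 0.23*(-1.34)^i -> [0.23, -0.31, 0.41, -0.55, 0.74]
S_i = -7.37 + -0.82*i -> [-7.37, -8.19, -9.01, -9.83, -10.65]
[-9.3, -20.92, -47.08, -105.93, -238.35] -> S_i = -9.30*2.25^i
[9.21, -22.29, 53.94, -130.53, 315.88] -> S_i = 9.21*(-2.42)^i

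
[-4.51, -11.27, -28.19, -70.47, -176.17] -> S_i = -4.51*2.50^i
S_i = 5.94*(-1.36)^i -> [5.94, -8.08, 10.99, -14.94, 20.32]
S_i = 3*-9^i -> [3, -27, 243, -2187, 19683]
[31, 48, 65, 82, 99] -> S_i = 31 + 17*i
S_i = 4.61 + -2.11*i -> [4.61, 2.5, 0.39, -1.72, -3.83]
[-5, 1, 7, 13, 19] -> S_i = -5 + 6*i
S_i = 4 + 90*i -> [4, 94, 184, 274, 364]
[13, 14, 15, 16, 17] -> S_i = 13 + 1*i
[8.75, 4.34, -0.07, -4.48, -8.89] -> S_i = 8.75 + -4.41*i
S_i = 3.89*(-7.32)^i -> [3.89, -28.47, 208.44, -1525.75, 11168.48]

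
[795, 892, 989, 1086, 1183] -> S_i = 795 + 97*i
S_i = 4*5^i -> [4, 20, 100, 500, 2500]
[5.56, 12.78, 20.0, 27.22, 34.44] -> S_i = 5.56 + 7.22*i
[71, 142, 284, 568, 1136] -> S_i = 71*2^i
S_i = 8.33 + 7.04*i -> [8.33, 15.37, 22.41, 29.45, 36.49]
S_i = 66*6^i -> [66, 396, 2376, 14256, 85536]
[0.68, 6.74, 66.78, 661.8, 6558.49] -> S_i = 0.68*9.91^i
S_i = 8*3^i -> [8, 24, 72, 216, 648]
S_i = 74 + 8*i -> [74, 82, 90, 98, 106]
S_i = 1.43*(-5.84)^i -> [1.43, -8.35, 48.77, -284.82, 1663.36]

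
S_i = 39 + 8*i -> [39, 47, 55, 63, 71]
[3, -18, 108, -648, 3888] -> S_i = 3*-6^i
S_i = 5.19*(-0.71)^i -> [5.19, -3.68, 2.62, -1.86, 1.32]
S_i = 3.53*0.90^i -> [3.53, 3.18, 2.86, 2.57, 2.32]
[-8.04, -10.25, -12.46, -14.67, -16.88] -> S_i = -8.04 + -2.21*i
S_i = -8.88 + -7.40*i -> [-8.88, -16.28, -23.68, -31.08, -38.48]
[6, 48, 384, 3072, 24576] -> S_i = 6*8^i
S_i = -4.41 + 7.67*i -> [-4.41, 3.26, 10.93, 18.6, 26.27]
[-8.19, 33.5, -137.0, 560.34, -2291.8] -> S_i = -8.19*(-4.09)^i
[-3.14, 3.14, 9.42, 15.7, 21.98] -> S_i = -3.14 + 6.28*i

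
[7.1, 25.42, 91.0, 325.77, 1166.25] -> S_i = 7.10*3.58^i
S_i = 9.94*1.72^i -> [9.94, 17.1, 29.41, 50.58, 87.0]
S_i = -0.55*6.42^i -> [-0.55, -3.53, -22.67, -145.54, -934.34]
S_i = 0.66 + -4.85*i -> [0.66, -4.19, -9.04, -13.89, -18.74]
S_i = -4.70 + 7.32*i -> [-4.7, 2.62, 9.94, 17.26, 24.58]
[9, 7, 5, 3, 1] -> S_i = 9 + -2*i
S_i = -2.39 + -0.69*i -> [-2.39, -3.08, -3.77, -4.46, -5.15]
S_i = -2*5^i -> [-2, -10, -50, -250, -1250]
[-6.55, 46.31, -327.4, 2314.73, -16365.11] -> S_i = -6.55*(-7.07)^i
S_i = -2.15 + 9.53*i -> [-2.15, 7.38, 16.91, 26.44, 35.97]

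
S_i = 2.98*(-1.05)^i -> [2.98, -3.13, 3.29, -3.45, 3.62]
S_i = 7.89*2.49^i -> [7.89, 19.65, 48.92, 121.81, 303.3]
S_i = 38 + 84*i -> [38, 122, 206, 290, 374]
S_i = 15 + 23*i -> [15, 38, 61, 84, 107]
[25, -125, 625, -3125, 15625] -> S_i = 25*-5^i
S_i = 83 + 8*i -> [83, 91, 99, 107, 115]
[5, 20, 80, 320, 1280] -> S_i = 5*4^i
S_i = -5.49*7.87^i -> [-5.49, -43.21, -340.03, -2676.06, -21060.63]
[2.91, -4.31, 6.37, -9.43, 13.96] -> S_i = 2.91*(-1.48)^i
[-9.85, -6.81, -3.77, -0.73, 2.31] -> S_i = -9.85 + 3.04*i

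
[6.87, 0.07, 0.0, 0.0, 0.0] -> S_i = 6.87*0.01^i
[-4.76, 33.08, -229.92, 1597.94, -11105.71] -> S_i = -4.76*(-6.95)^i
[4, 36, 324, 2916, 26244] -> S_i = 4*9^i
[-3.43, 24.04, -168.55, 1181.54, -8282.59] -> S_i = -3.43*(-7.01)^i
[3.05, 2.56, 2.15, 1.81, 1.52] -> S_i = 3.05*0.84^i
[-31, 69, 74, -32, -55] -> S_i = Random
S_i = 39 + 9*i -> [39, 48, 57, 66, 75]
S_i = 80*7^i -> [80, 560, 3920, 27440, 192080]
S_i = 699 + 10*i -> [699, 709, 719, 729, 739]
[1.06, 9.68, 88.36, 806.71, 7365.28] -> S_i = 1.06*9.13^i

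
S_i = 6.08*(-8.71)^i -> [6.08, -52.96, 461.25, -4017.52, 34992.6]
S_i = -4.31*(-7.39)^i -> [-4.31, 31.85, -235.38, 1739.44, -12854.5]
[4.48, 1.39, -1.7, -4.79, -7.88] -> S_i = 4.48 + -3.09*i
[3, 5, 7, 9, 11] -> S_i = 3 + 2*i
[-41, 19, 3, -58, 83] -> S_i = Random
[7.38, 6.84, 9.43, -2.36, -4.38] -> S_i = Random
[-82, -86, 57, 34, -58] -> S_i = Random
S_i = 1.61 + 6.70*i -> [1.61, 8.31, 15.01, 21.71, 28.41]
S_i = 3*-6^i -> [3, -18, 108, -648, 3888]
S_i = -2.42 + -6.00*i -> [-2.42, -8.42, -14.42, -20.42, -26.42]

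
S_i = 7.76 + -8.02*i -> [7.76, -0.26, -8.28, -16.3, -24.32]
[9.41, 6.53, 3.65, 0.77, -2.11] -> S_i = 9.41 + -2.88*i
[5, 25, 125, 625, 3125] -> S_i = 5*5^i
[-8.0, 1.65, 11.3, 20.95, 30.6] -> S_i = -8.00 + 9.65*i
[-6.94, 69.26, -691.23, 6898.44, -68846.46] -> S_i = -6.94*(-9.98)^i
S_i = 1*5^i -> [1, 5, 25, 125, 625]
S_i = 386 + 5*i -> [386, 391, 396, 401, 406]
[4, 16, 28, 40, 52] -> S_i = 4 + 12*i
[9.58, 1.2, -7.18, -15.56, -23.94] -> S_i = 9.58 + -8.38*i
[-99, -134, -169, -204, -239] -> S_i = -99 + -35*i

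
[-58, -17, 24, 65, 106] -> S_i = -58 + 41*i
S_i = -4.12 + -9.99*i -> [-4.12, -14.11, -24.1, -34.09, -44.08]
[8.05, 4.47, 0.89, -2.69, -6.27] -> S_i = 8.05 + -3.58*i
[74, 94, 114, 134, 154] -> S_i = 74 + 20*i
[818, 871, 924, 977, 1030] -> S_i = 818 + 53*i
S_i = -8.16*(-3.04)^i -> [-8.16, 24.81, -75.41, 229.25, -696.92]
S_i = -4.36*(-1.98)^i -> [-4.36, 8.63, -17.09, 33.84, -67.01]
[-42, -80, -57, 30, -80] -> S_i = Random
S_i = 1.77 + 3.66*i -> [1.77, 5.43, 9.09, 12.75, 16.41]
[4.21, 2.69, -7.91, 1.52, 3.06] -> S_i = Random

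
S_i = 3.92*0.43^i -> [3.92, 1.69, 0.72, 0.31, 0.13]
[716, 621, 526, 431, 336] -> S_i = 716 + -95*i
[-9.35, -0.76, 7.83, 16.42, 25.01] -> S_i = -9.35 + 8.59*i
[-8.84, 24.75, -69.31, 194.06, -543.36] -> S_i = -8.84*(-2.80)^i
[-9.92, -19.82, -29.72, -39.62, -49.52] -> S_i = -9.92 + -9.90*i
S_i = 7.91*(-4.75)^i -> [7.91, -37.57, 178.47, -847.73, 4026.72]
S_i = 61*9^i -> [61, 549, 4941, 44469, 400221]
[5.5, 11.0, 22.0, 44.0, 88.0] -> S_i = 5.50*2.00^i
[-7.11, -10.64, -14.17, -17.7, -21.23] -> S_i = -7.11 + -3.53*i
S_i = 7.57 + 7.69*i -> [7.57, 15.26, 22.95, 30.64, 38.33]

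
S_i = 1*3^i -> [1, 3, 9, 27, 81]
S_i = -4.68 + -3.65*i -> [-4.68, -8.33, -11.98, -15.63, -19.28]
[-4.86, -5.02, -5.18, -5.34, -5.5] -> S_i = -4.86 + -0.16*i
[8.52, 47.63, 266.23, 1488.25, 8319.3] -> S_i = 8.52*5.59^i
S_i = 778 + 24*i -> [778, 802, 826, 850, 874]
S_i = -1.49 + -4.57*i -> [-1.49, -6.06, -10.63, -15.2, -19.77]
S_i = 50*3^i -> [50, 150, 450, 1350, 4050]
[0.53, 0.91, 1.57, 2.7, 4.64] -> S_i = 0.53*1.72^i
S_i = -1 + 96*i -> [-1, 95, 191, 287, 383]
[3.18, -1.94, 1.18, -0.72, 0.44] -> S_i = 3.18*(-0.61)^i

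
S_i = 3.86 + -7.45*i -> [3.86, -3.59, -11.04, -18.49, -25.94]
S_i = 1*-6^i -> [1, -6, 36, -216, 1296]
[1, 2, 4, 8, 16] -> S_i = 1*2^i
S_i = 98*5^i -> [98, 490, 2450, 12250, 61250]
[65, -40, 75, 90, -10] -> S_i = Random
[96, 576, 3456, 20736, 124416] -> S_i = 96*6^i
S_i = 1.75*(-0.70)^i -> [1.75, -1.22, 0.86, -0.6, 0.42]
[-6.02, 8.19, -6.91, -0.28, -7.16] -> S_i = Random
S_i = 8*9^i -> [8, 72, 648, 5832, 52488]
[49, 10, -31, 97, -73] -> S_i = Random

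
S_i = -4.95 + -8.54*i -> [-4.95, -13.49, -22.03, -30.57, -39.11]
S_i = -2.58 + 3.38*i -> [-2.58, 0.8, 4.18, 7.56, 10.94]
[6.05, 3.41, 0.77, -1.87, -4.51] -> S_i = 6.05 + -2.64*i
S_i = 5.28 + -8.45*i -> [5.28, -3.17, -11.62, -20.07, -28.52]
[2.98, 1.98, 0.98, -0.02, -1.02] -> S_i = 2.98 + -1.00*i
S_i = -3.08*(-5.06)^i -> [-3.08, 15.58, -78.86, 399.03, -2019.08]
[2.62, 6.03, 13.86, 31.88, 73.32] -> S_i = 2.62*2.30^i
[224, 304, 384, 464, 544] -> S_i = 224 + 80*i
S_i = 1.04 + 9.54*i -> [1.04, 10.58, 20.12, 29.66, 39.2]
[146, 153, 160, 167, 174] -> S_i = 146 + 7*i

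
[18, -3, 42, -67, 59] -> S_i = Random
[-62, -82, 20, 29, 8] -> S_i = Random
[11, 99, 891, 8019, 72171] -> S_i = 11*9^i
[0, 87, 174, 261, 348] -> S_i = 0 + 87*i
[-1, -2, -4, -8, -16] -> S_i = -1*2^i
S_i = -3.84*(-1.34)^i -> [-3.84, 5.15, -6.9, 9.24, -12.38]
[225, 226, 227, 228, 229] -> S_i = 225 + 1*i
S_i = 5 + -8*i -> [5, -3, -11, -19, -27]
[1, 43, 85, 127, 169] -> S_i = 1 + 42*i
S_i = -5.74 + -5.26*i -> [-5.74, -11.0, -16.26, -21.52, -26.78]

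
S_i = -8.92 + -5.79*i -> [-8.92, -14.71, -20.5, -26.29, -32.08]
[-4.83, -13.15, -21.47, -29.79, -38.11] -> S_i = -4.83 + -8.32*i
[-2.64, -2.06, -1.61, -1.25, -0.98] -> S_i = -2.64*0.78^i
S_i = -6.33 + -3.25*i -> [-6.33, -9.58, -12.83, -16.08, -19.33]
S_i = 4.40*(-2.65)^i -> [4.4, -11.66, 30.9, -81.88, 216.99]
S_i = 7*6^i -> [7, 42, 252, 1512, 9072]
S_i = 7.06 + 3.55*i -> [7.06, 10.61, 14.16, 17.71, 21.26]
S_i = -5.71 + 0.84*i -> [-5.71, -4.87, -4.03, -3.19, -2.35]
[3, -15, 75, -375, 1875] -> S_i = 3*-5^i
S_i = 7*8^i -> [7, 56, 448, 3584, 28672]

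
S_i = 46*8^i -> [46, 368, 2944, 23552, 188416]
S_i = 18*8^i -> [18, 144, 1152, 9216, 73728]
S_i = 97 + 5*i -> [97, 102, 107, 112, 117]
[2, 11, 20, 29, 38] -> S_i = 2 + 9*i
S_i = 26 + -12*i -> [26, 14, 2, -10, -22]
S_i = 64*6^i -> [64, 384, 2304, 13824, 82944]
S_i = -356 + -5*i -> [-356, -361, -366, -371, -376]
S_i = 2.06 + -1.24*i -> [2.06, 0.82, -0.42, -1.66, -2.9]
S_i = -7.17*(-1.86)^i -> [-7.17, 13.34, -24.81, 46.14, -85.82]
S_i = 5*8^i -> [5, 40, 320, 2560, 20480]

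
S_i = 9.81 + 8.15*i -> [9.81, 17.96, 26.11, 34.26, 42.41]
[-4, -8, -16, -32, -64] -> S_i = -4*2^i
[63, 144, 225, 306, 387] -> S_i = 63 + 81*i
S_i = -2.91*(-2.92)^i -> [-2.91, 8.5, -24.81, 72.45, -211.56]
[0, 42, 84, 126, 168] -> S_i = 0 + 42*i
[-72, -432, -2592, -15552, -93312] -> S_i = -72*6^i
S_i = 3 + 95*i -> [3, 98, 193, 288, 383]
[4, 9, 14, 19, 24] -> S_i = 4 + 5*i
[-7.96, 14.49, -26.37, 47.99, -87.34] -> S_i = -7.96*(-1.82)^i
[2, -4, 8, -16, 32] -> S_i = 2*-2^i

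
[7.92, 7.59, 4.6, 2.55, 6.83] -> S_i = Random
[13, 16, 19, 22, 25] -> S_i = 13 + 3*i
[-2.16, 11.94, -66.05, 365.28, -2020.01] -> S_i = -2.16*(-5.53)^i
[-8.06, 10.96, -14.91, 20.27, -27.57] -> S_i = -8.06*(-1.36)^i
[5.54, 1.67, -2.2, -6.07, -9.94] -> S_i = 5.54 + -3.87*i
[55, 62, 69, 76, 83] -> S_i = 55 + 7*i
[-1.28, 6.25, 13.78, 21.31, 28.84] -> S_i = -1.28 + 7.53*i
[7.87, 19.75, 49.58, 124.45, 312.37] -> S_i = 7.87*2.51^i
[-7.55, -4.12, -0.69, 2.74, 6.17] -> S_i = -7.55 + 3.43*i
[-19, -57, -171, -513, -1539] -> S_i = -19*3^i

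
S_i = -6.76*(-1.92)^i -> [-6.76, 12.98, -24.92, 47.85, -91.87]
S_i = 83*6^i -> [83, 498, 2988, 17928, 107568]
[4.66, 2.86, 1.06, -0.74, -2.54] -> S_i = 4.66 + -1.80*i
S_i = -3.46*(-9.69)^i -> [-3.46, 33.53, -324.88, 3148.09, -30505.01]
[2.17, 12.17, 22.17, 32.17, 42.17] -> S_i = 2.17 + 10.00*i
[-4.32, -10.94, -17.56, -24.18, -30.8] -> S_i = -4.32 + -6.62*i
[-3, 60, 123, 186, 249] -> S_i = -3 + 63*i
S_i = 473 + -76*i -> [473, 397, 321, 245, 169]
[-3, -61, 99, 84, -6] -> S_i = Random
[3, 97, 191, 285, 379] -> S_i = 3 + 94*i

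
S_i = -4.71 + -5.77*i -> [-4.71, -10.48, -16.25, -22.02, -27.79]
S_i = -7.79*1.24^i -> [-7.79, -9.66, -11.98, -14.85, -18.42]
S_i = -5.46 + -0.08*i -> [-5.46, -5.54, -5.62, -5.7, -5.78]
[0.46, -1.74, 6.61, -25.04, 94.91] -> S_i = 0.46*(-3.79)^i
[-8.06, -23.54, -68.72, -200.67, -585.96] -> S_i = -8.06*2.92^i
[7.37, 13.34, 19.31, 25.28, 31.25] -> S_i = 7.37 + 5.97*i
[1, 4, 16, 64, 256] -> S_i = 1*4^i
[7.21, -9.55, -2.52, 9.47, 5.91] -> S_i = Random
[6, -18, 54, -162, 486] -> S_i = 6*-3^i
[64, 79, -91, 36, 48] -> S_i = Random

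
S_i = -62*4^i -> [-62, -248, -992, -3968, -15872]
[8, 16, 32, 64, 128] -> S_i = 8*2^i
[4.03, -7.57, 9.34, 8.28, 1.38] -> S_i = Random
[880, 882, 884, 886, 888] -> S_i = 880 + 2*i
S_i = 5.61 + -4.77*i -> [5.61, 0.84, -3.93, -8.7, -13.47]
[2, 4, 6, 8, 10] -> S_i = 2 + 2*i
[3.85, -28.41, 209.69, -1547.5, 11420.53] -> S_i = 3.85*(-7.38)^i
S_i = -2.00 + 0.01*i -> [-2.0, -1.99, -1.98, -1.97, -1.96]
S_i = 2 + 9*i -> [2, 11, 20, 29, 38]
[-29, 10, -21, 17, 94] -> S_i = Random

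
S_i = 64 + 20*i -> [64, 84, 104, 124, 144]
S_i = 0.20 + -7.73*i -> [0.2, -7.53, -15.26, -22.99, -30.72]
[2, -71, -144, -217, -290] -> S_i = 2 + -73*i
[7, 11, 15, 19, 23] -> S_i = 7 + 4*i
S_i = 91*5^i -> [91, 455, 2275, 11375, 56875]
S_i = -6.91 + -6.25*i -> [-6.91, -13.16, -19.41, -25.66, -31.91]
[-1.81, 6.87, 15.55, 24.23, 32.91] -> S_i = -1.81 + 8.68*i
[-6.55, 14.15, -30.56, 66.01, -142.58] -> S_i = -6.55*(-2.16)^i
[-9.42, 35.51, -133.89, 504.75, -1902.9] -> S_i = -9.42*(-3.77)^i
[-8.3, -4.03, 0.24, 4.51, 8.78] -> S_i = -8.30 + 4.27*i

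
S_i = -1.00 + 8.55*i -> [-1.0, 7.55, 16.1, 24.65, 33.2]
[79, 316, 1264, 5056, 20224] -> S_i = 79*4^i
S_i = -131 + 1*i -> [-131, -130, -129, -128, -127]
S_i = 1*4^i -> [1, 4, 16, 64, 256]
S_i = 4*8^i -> [4, 32, 256, 2048, 16384]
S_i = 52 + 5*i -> [52, 57, 62, 67, 72]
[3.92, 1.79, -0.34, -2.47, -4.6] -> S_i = 3.92 + -2.13*i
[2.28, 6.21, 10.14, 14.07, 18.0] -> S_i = 2.28 + 3.93*i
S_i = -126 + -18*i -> [-126, -144, -162, -180, -198]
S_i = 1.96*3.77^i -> [1.96, 7.39, 27.86, 105.02, 395.93]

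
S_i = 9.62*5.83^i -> [9.62, 56.08, 326.97, 1906.25, 11113.46]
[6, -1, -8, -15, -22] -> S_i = 6 + -7*i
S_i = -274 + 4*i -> [-274, -270, -266, -262, -258]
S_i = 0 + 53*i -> [0, 53, 106, 159, 212]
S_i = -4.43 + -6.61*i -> [-4.43, -11.04, -17.65, -24.26, -30.87]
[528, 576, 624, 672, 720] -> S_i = 528 + 48*i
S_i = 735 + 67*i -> [735, 802, 869, 936, 1003]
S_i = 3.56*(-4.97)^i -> [3.56, -17.69, 87.94, -437.04, 2172.08]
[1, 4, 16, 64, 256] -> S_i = 1*4^i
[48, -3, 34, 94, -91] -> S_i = Random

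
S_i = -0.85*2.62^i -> [-0.85, -2.23, -5.83, -15.29, -40.05]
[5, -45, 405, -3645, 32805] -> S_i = 5*-9^i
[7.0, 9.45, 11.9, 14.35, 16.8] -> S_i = 7.00 + 2.45*i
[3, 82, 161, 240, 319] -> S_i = 3 + 79*i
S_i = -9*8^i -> [-9, -72, -576, -4608, -36864]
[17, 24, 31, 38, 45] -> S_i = 17 + 7*i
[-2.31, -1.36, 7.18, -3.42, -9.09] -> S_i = Random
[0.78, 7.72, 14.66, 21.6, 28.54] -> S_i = 0.78 + 6.94*i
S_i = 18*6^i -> [18, 108, 648, 3888, 23328]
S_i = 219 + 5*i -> [219, 224, 229, 234, 239]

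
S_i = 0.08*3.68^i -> [0.08, 0.29, 1.08, 3.99, 14.67]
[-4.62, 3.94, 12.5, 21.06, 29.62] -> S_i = -4.62 + 8.56*i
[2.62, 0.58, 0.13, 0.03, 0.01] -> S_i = 2.62*0.22^i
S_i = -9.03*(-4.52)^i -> [-9.03, 40.82, -184.49, 833.88, -3769.13]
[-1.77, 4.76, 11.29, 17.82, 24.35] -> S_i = -1.77 + 6.53*i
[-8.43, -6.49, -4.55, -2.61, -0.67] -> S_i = -8.43 + 1.94*i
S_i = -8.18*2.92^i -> [-8.18, -23.89, -69.75, -203.66, -594.68]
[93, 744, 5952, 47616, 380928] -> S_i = 93*8^i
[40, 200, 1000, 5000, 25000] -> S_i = 40*5^i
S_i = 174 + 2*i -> [174, 176, 178, 180, 182]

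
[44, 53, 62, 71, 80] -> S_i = 44 + 9*i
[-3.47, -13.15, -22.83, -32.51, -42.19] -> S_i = -3.47 + -9.68*i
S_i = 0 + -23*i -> [0, -23, -46, -69, -92]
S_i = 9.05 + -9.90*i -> [9.05, -0.85, -10.75, -20.65, -30.55]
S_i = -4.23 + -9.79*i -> [-4.23, -14.02, -23.81, -33.6, -43.39]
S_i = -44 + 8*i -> [-44, -36, -28, -20, -12]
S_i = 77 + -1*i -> [77, 76, 75, 74, 73]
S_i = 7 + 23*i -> [7, 30, 53, 76, 99]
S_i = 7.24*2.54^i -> [7.24, 18.39, 46.71, 118.64, 301.35]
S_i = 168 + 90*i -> [168, 258, 348, 438, 528]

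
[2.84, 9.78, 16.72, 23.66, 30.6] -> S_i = 2.84 + 6.94*i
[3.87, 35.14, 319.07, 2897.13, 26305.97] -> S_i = 3.87*9.08^i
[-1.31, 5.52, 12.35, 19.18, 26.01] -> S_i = -1.31 + 6.83*i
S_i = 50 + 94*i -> [50, 144, 238, 332, 426]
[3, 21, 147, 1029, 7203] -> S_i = 3*7^i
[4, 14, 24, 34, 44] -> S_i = 4 + 10*i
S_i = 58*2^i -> [58, 116, 232, 464, 928]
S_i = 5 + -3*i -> [5, 2, -1, -4, -7]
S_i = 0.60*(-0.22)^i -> [0.6, -0.13, 0.03, -0.01, 0.0]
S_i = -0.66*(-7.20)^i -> [-0.66, 4.75, -34.21, 246.34, -1773.67]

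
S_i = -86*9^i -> [-86, -774, -6966, -62694, -564246]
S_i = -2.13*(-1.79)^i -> [-2.13, 3.81, -6.82, 12.22, -21.87]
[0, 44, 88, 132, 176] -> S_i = 0 + 44*i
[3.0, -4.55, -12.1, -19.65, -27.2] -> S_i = 3.00 + -7.55*i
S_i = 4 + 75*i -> [4, 79, 154, 229, 304]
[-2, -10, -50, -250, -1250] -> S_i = -2*5^i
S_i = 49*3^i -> [49, 147, 441, 1323, 3969]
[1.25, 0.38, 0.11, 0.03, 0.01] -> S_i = 1.25*0.30^i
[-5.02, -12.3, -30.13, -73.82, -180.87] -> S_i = -5.02*2.45^i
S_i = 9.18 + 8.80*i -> [9.18, 17.98, 26.78, 35.58, 44.38]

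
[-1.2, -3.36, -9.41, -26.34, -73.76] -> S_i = -1.20*2.80^i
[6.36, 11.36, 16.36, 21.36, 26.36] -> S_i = 6.36 + 5.00*i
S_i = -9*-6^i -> [-9, 54, -324, 1944, -11664]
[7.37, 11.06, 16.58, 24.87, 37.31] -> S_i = 7.37*1.50^i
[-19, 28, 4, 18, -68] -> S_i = Random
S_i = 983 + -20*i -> [983, 963, 943, 923, 903]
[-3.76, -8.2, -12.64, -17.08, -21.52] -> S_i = -3.76 + -4.44*i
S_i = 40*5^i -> [40, 200, 1000, 5000, 25000]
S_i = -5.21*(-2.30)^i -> [-5.21, 11.98, -27.56, 63.39, -145.8]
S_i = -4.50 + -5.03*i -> [-4.5, -9.53, -14.56, -19.59, -24.62]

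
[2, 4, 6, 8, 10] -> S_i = 2 + 2*i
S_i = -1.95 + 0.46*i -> [-1.95, -1.49, -1.03, -0.57, -0.11]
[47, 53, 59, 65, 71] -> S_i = 47 + 6*i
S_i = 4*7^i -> [4, 28, 196, 1372, 9604]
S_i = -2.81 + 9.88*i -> [-2.81, 7.07, 16.95, 26.83, 36.71]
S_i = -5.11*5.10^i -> [-5.11, -26.06, -132.91, -677.85, -3457.02]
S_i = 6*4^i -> [6, 24, 96, 384, 1536]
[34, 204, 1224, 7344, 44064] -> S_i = 34*6^i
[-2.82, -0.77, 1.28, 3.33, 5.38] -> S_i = -2.82 + 2.05*i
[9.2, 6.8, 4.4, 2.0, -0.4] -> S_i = 9.20 + -2.40*i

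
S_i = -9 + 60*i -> [-9, 51, 111, 171, 231]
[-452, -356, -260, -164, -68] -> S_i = -452 + 96*i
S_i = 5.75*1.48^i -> [5.75, 8.51, 12.59, 18.64, 27.59]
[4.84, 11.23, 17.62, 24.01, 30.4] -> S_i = 4.84 + 6.39*i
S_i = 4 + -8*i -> [4, -4, -12, -20, -28]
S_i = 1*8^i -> [1, 8, 64, 512, 4096]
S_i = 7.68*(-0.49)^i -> [7.68, -3.76, 1.84, -0.9, 0.44]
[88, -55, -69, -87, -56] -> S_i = Random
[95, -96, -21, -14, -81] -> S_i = Random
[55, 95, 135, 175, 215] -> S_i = 55 + 40*i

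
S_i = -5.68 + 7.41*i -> [-5.68, 1.73, 9.14, 16.55, 23.96]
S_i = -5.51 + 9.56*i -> [-5.51, 4.05, 13.61, 23.17, 32.73]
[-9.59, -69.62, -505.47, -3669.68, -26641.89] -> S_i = -9.59*7.26^i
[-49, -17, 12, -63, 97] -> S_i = Random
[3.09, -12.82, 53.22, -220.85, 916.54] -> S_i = 3.09*(-4.15)^i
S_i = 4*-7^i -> [4, -28, 196, -1372, 9604]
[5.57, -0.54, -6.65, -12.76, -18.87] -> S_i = 5.57 + -6.11*i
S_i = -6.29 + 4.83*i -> [-6.29, -1.46, 3.37, 8.2, 13.03]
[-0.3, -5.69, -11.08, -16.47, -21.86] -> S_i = -0.30 + -5.39*i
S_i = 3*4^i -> [3, 12, 48, 192, 768]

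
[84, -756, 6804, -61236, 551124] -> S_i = 84*-9^i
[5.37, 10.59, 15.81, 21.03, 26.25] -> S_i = 5.37 + 5.22*i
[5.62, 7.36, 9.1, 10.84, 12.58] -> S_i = 5.62 + 1.74*i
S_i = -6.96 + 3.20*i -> [-6.96, -3.76, -0.56, 2.64, 5.84]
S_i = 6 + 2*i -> [6, 8, 10, 12, 14]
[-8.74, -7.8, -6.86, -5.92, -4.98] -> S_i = -8.74 + 0.94*i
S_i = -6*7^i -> [-6, -42, -294, -2058, -14406]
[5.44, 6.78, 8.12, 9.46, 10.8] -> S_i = 5.44 + 1.34*i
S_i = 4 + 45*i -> [4, 49, 94, 139, 184]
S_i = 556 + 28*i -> [556, 584, 612, 640, 668]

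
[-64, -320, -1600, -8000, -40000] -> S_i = -64*5^i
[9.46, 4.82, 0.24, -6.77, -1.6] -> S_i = Random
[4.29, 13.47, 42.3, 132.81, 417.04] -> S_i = 4.29*3.14^i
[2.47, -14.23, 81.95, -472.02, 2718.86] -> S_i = 2.47*(-5.76)^i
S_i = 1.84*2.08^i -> [1.84, 3.83, 7.96, 16.56, 34.44]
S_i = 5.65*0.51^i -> [5.65, 2.88, 1.47, 0.75, 0.38]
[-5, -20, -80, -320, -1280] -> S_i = -5*4^i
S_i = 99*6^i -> [99, 594, 3564, 21384, 128304]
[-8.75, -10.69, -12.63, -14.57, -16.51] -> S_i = -8.75 + -1.94*i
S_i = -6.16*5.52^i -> [-6.16, -34.0, -187.7, -1036.09, -5719.22]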